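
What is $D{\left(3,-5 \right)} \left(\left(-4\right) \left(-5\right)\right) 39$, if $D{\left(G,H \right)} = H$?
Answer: $-3900$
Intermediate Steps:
$D{\left(3,-5 \right)} \left(\left(-4\right) \left(-5\right)\right) 39 = - 5 \left(\left(-4\right) \left(-5\right)\right) 39 = \left(-5\right) 20 \cdot 39 = \left(-100\right) 39 = -3900$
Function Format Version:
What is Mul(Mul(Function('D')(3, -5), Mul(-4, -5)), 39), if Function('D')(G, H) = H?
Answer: -3900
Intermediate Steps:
Mul(Mul(Function('D')(3, -5), Mul(-4, -5)), 39) = Mul(Mul(-5, Mul(-4, -5)), 39) = Mul(Mul(-5, 20), 39) = Mul(-100, 39) = -3900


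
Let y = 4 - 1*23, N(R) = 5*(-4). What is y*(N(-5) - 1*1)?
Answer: 399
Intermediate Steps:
N(R) = -20
y = -19 (y = 4 - 23 = -19)
y*(N(-5) - 1*1) = -19*(-20 - 1*1) = -19*(-20 - 1) = -19*(-21) = 399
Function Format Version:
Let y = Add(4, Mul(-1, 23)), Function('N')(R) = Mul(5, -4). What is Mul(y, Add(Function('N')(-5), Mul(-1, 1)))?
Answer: 399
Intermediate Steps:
Function('N')(R) = -20
y = -19 (y = Add(4, -23) = -19)
Mul(y, Add(Function('N')(-5), Mul(-1, 1))) = Mul(-19, Add(-20, Mul(-1, 1))) = Mul(-19, Add(-20, -1)) = Mul(-19, -21) = 399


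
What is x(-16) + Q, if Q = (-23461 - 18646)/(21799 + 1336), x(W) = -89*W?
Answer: 32902133/23135 ≈ 1422.2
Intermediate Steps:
Q = -42107/23135 ≈ -1.8201
x(-16) + Q = -89*(-16) - 42107/23135 = 1424 - 42107/23135 = 32902133/23135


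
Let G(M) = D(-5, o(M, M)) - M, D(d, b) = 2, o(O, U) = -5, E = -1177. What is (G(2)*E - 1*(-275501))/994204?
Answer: 275501/994204 ≈ 0.27711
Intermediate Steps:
G(M) = 2 - M
(G(2)*E - 1*(-275501))/994204 = ((2 - 1*2)*(-1177) - 1*(-275501))/994204 = ((2 - 2)*(-1177) + 275501)*(1/994204) = (0*(-1177) + 275501)*(1/994204) = (0 + 275501)*(1/994204) = 275501*(1/994204) = 275501/994204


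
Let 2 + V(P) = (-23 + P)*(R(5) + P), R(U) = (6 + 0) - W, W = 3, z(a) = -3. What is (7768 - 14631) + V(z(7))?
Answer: -6865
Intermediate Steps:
R(U) = 3 (R(U) = (6 + 0) - 1*3 = 6 - 3 = 3)
V(P) = -2 + (-23 + P)*(3 + P)
(7768 - 14631) + V(z(7)) = (7768 - 14631) + (-71 + (-3)**2 - 20*(-3)) = -6863 + (-71 + 9 + 60) = -6863 - 2 = -6865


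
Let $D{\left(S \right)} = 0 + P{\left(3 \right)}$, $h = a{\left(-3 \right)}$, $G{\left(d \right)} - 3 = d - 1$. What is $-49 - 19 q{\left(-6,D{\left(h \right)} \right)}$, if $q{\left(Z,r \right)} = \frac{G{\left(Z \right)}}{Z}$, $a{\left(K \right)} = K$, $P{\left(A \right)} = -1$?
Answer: $- \frac{185}{3} \approx -61.667$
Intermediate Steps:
$G{\left(d \right)} = 2 + d$ ($G{\left(d \right)} = 3 + \left(d - 1\right) = 3 + \left(-1 + d\right) = 2 + d$)
$h = -3$
$D{\left(S \right)} = -1$ ($D{\left(S \right)} = 0 - 1 = -1$)
$q{\left(Z,r \right)} = \frac{2 + Z}{Z}$
$-49 - 19 q{\left(-6,D{\left(h \right)} \right)} = -49 - 19 \frac{2 - 6}{-6} = -49 - 19 \left(\left(- \frac{1}{6}\right) \left(-4\right)\right) = -49 - \frac{38}{3} = - \frac{185}{3}$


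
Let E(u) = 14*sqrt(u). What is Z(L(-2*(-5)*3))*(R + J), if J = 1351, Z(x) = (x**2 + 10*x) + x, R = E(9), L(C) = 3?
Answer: 58506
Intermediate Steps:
R = 42 (R = 14*sqrt(9) = 14*3 = 42)
Z(x) = x**2 + 11*x
Z(L(-2*(-5)*3))*(R + J) = (3*(11 + 3))*(42 + 1351) = (3*14)*1393 = 42*1393 = 58506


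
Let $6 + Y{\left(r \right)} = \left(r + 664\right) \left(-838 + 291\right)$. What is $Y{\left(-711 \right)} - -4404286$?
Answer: $4429989$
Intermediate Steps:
$Y{\left(r \right)} = -363214 - 547 r$ ($Y{\left(r \right)} = -6 + \left(r + 664\right) \left(-838 + 291\right) = -6 + \left(664 + r\right) \left(-547\right) = -6 - \left(363208 + 547 r\right) = -363214 - 547 r$)
$Y{\left(-711 \right)} - -4404286 = \left(-363214 - -388917\right) - -4404286 = \left(-363214 + 388917\right) + 4404286 = 25703 + 4404286 = 4429989$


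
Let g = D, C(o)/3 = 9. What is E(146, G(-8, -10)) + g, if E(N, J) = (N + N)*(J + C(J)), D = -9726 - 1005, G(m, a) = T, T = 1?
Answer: -2555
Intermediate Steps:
C(o) = 27 (C(o) = 3*9 = 27)
G(m, a) = 1
D = -10731
E(N, J) = 2*N*(27 + J) (E(N, J) = (N + N)*(J + 27) = (2*N)*(27 + J) = 2*N*(27 + J))
g = -10731
E(146, G(-8, -10)) + g = 2*146*(27 + 1) - 10731 = 2*146*28 - 10731 = 8176 - 10731 = -2555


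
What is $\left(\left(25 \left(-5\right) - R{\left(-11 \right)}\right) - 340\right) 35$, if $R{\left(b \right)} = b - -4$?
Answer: $-16030$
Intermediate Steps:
$R{\left(b \right)} = 4 + b$ ($R{\left(b \right)} = b + 4 = 4 + b$)
$\left(\left(25 \left(-5\right) - R{\left(-11 \right)}\right) - 340\right) 35 = \left(\left(25 \left(-5\right) - \left(4 - 11\right)\right) - 340\right) 35 = \left(\left(-125 - -7\right) - 340\right) 35 = \left(\left(-125 + 7\right) - 340\right) 35 = \left(-118 - 340\right) 35 = \left(-458\right) 35 = -16030$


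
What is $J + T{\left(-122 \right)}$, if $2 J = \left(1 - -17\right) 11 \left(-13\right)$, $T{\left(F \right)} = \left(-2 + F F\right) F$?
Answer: $-1816891$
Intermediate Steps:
$T{\left(F \right)} = F \left(-2 + F^{2}\right)$ ($T{\left(F \right)} = \left(-2 + F^{2}\right) F = F \left(-2 + F^{2}\right)$)
$J = -1287$ ($J = \frac{\left(1 - -17\right) 11 \left(-13\right)}{2} = \frac{\left(1 + 17\right) 11 \left(-13\right)}{2} = \frac{18 \cdot 11 \left(-13\right)}{2} = \frac{198 \left(-13\right)}{2} = \frac{1}{2} \left(-2574\right) = -1287$)
$J + T{\left(-122 \right)} = -1287 - 122 \left(-2 + \left(-122\right)^{2}\right) = -1287 - 122 \left(-2 + 14884\right) = -1287 - 1815604 = -1816891$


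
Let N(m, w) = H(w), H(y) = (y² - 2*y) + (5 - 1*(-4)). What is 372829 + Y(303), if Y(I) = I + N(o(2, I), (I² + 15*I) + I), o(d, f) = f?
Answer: 9342755476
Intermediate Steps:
H(y) = 9 + y² - 2*y (H(y) = (y² - 2*y) + (5 + 4) = (y² - 2*y) + 9 = 9 + y² - 2*y)
N(m, w) = 9 + w² - 2*w
Y(I) = 9 + (I² + 16*I)² - 31*I - 2*I² (Y(I) = I + (9 + ((I² + 15*I) + I)² - 2*((I² + 15*I) + I)) = I + (9 + (I² + 16*I)² - 2*(I² + 16*I)) = I + (9 + (I² + 16*I)² + (-32*I - 2*I²)) = I + (9 + (I² + 16*I)² - 32*I - 2*I²) = 9 + (I² + 16*I)² - 31*I - 2*I²)
372829 + Y(303) = 372829 + (9 + 303 + 303²*(16 + 303)² - 2*303*(16 + 303)) = 372829 + (9 + 303 + 91809*319² - 2*303*319) = 372829 + (9 + 303 + 91809*101761 - 193314) = 372829 + (9 + 303 + 9342575649 - 193314) = 372829 + 9342382647 = 9342755476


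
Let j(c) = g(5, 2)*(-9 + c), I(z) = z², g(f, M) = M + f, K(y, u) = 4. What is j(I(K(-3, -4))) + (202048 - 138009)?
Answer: 64088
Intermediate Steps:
j(c) = -63 + 7*c (j(c) = (2 + 5)*(-9 + c) = 7*(-9 + c) = -63 + 7*c)
j(I(K(-3, -4))) + (202048 - 138009) = (-63 + 7*4²) + (202048 - 138009) = (-63 + 7*16) + 64039 = (-63 + 112) + 64039 = 49 + 64039 = 64088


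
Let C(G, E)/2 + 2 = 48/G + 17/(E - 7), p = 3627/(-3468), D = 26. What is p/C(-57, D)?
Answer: 22971/85544 ≈ 0.26853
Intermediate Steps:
p = -1209/1156 (p = 3627*(-1/3468) = -1209/1156 ≈ -1.0458)
C(G, E) = -4 + 34/(-7 + E) + 96/G (C(G, E) = -4 + 2*(48/G + 17/(E - 7)) = -4 + 2*(48/G + 17/(-7 + E)) = -4 + 2*(17/(-7 + E) + 48/G) = -4 + (34/(-7 + E) + 96/G) = -4 + 34/(-7 + E) + 96/G)
p/C(-57, D) = -1209*(-57*(-7 + 26)/(2*(-336 + 31*(-57) + 48*26 - 2*26*(-57))))/1156 = -1209*(-1083/(2*(-336 - 1767 + 1248 + 2964)))/1156 = -1209/(1156*(2*(-1/57)*(1/19)*2109)) = -1209/(1156*(-74/19)) = -1209/1156*(-19/74) = 22971/85544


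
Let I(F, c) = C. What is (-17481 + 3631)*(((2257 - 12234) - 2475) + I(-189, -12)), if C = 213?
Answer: 169510150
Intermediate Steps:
I(F, c) = 213
(-17481 + 3631)*(((2257 - 12234) - 2475) + I(-189, -12)) = (-17481 + 3631)*(((2257 - 12234) - 2475) + 213) = -13850*((-9977 - 2475) + 213) = -13850*(-12452 + 213) = -13850*(-12239) = 169510150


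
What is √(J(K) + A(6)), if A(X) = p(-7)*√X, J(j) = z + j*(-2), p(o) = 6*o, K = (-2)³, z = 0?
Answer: √(16 - 42*√6) ≈ 9.3209*I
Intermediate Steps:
K = -8
J(j) = -2*j (J(j) = 0 + j*(-2) = 0 - 2*j = -2*j)
A(X) = -42*√X (A(X) = (6*(-7))*√X = -42*√X)
√(J(K) + A(6)) = √(-2*(-8) - 42*√6) = √(16 - 42*√6)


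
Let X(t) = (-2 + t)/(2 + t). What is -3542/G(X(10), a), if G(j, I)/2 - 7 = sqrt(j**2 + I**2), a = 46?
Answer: 4851/809 - 462*sqrt(4762)/809 ≈ -33.412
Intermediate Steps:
X(t) = (-2 + t)/(2 + t)
G(j, I) = 14 + 2*sqrt(I**2 + j**2) (G(j, I) = 14 + 2*sqrt(j**2 + I**2) = 14 + 2*sqrt(I**2 + j**2))
-3542/G(X(10), a) = -3542/(14 + 2*sqrt(46**2 + ((-2 + 10)/(2 + 10))**2)) = -3542/(14 + 2*sqrt(2116 + (8/12)**2)) = -3542/(14 + 2*sqrt(2116 + ((1/12)*8)**2)) = -3542/(14 + 2*sqrt(2116 + (2/3)**2)) = -3542/(14 + 2*sqrt(2116 + 4/9)) = -3542/(14 + 2*sqrt(19048/9)) = -3542/(14 + 2*(2*sqrt(4762)/3)) = -3542/(14 + 4*sqrt(4762)/3)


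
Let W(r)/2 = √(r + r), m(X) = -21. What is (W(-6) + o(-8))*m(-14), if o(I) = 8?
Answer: -168 - 84*I*√3 ≈ -168.0 - 145.49*I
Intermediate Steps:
W(r) = 2*√2*√r (W(r) = 2*√(r + r) = 2*√(2*r) = 2*(√2*√r) = 2*√2*√r)
(W(-6) + o(-8))*m(-14) = (2*√2*√(-6) + 8)*(-21) = (2*√2*(I*√6) + 8)*(-21) = (4*I*√3 + 8)*(-21) = (8 + 4*I*√3)*(-21) = -168 - 84*I*√3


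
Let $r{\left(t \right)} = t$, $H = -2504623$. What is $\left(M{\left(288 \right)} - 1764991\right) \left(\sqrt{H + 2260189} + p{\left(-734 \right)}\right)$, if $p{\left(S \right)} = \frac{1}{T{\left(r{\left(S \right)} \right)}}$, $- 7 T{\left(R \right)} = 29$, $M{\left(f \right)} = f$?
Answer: $\frac{12352921}{29} - 1764703 i \sqrt{244434} \approx 4.2596 \cdot 10^{5} - 8.7247 \cdot 10^{8} i$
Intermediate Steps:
$T{\left(R \right)} = - \frac{29}{7}$ ($T{\left(R \right)} = \left(- \frac{1}{7}\right) 29 = - \frac{29}{7}$)
$p{\left(S \right)} = - \frac{7}{29}$ ($p{\left(S \right)} = \frac{1}{- \frac{29}{7}} = - \frac{7}{29}$)
$\left(M{\left(288 \right)} - 1764991\right) \left(\sqrt{H + 2260189} + p{\left(-734 \right)}\right) = \left(288 - 1764991\right) \left(\sqrt{-2504623 + 2260189} - \frac{7}{29}\right) = - 1764703 \left(\sqrt{-244434} - \frac{7}{29}\right) = - 1764703 \left(i \sqrt{244434} - \frac{7}{29}\right) = - 1764703 \left(- \frac{7}{29} + i \sqrt{244434}\right) = \frac{12352921}{29} - 1764703 i \sqrt{244434}$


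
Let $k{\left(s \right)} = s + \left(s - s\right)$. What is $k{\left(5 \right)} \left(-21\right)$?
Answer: $-105$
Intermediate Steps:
$k{\left(s \right)} = s$ ($k{\left(s \right)} = s + 0 = s$)
$k{\left(5 \right)} \left(-21\right) = 5 \left(-21\right) = -105$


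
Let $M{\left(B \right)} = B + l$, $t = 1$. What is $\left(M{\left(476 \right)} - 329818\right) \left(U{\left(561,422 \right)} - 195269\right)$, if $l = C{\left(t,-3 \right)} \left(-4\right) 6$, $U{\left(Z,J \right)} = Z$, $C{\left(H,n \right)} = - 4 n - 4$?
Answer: $64162906072$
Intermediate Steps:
$C{\left(H,n \right)} = -4 - 4 n$
$l = -192$ ($l = \left(-4 - -12\right) \left(-4\right) 6 = \left(-4 + 12\right) \left(-4\right) 6 = 8 \left(-4\right) 6 = \left(-32\right) 6 = -192$)
$M{\left(B \right)} = -192 + B$ ($M{\left(B \right)} = B - 192 = -192 + B$)
$\left(M{\left(476 \right)} - 329818\right) \left(U{\left(561,422 \right)} - 195269\right) = \left(\left(-192 + 476\right) - 329818\right) \left(561 - 195269\right) = \left(284 - 329818\right) \left(-194708\right) = \left(-329534\right) \left(-194708\right) = 64162906072$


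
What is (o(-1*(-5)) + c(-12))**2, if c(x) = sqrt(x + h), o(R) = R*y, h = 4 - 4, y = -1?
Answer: 13 - 20*I*sqrt(3) ≈ 13.0 - 34.641*I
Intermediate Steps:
h = 0
o(R) = -R (o(R) = R*(-1) = -R)
c(x) = sqrt(x) (c(x) = sqrt(x + 0) = sqrt(x))
(o(-1*(-5)) + c(-12))**2 = (-(-1)*(-5) + sqrt(-12))**2 = (-1*5 + 2*I*sqrt(3))**2 = (-5 + 2*I*sqrt(3))**2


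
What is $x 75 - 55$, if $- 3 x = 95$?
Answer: $-2430$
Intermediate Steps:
$x = - \frac{95}{3}$ ($x = \left(- \frac{1}{3}\right) 95 = - \frac{95}{3} \approx -31.667$)
$x 75 - 55 = \left(- \frac{95}{3}\right) 75 - 55 = -2375 - 55 = -2430$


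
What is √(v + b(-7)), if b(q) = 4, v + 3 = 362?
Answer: 11*√3 ≈ 19.053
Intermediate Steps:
v = 359 (v = -3 + 362 = 359)
√(v + b(-7)) = √(359 + 4) = √363 = 11*√3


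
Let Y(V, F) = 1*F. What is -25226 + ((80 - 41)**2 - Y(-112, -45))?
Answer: -23660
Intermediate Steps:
Y(V, F) = F
-25226 + ((80 - 41)**2 - Y(-112, -45)) = -25226 + ((80 - 41)**2 - 1*(-45)) = -25226 + (39**2 + 45) = -25226 + (1521 + 45) = -25226 + 1566 = -23660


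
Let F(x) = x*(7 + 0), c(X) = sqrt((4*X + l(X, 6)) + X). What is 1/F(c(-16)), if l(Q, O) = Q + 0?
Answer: -I*sqrt(6)/168 ≈ -0.01458*I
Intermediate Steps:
l(Q, O) = Q
c(X) = sqrt(6)*sqrt(X) (c(X) = sqrt((4*X + X) + X) = sqrt(5*X + X) = sqrt(6*X) = sqrt(6)*sqrt(X))
F(x) = 7*x (F(x) = x*7 = 7*x)
1/F(c(-16)) = 1/(7*(sqrt(6)*sqrt(-16))) = 1/(7*(sqrt(6)*(4*I))) = 1/(7*(4*I*sqrt(6))) = 1/(28*I*sqrt(6)) = -I*sqrt(6)/168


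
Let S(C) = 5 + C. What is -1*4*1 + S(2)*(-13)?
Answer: -95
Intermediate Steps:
-1*4*1 + S(2)*(-13) = -1*4*1 + (5 + 2)*(-13) = -4*1 + 7*(-13) = -4 - 91 = -95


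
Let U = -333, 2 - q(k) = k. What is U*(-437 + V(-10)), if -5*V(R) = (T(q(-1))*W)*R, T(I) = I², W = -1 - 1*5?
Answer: 181485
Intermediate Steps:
W = -6 (W = -1 - 5 = -6)
q(k) = 2 - k
V(R) = 54*R/5 (V(R) = -(2 - 1*(-1))²*(-6)*R/5 = -(2 + 1)²*(-6)*R/5 = -3²*(-6)*R/5 = -9*(-6)*R/5 = -(-54)*R/5 = 54*R/5)
U*(-437 + V(-10)) = -333*(-437 + (54/5)*(-10)) = -333*(-437 - 108) = -333*(-545) = 181485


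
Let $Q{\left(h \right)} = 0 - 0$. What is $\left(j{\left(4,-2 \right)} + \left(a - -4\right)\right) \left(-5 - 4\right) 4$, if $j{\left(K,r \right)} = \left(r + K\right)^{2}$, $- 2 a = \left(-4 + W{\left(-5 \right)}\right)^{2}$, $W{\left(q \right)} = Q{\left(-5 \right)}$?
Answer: $0$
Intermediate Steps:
$Q{\left(h \right)} = 0$ ($Q{\left(h \right)} = 0 + 0 = 0$)
$W{\left(q \right)} = 0$
$a = -8$ ($a = - \frac{\left(-4 + 0\right)^{2}}{2} = - \frac{\left(-4\right)^{2}}{2} = \left(- \frac{1}{2}\right) 16 = -8$)
$j{\left(K,r \right)} = \left(K + r\right)^{2}$
$\left(j{\left(4,-2 \right)} + \left(a - -4\right)\right) \left(-5 - 4\right) 4 = \left(\left(4 - 2\right)^{2} - 4\right) \left(-5 - 4\right) 4 = \left(2^{2} + \left(-8 + 4\right)\right) \left(\left(-9\right) 4\right) = \left(4 - 4\right) \left(-36\right) = 0 \left(-36\right) = 0$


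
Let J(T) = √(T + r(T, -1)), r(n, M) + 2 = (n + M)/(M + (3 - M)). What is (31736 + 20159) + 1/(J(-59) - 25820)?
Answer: 34596968375675/666672481 - 9*I/666672481 ≈ 51895.0 - 1.35e-8*I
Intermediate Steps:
r(n, M) = -2 + M/3 + n/3 (r(n, M) = -2 + (n + M)/(M + (3 - M)) = -2 + (M + n)/3 = -2 + (M + n)*(⅓) = -2 + (M/3 + n/3) = -2 + M/3 + n/3)
J(T) = √(-7/3 + 4*T/3) (J(T) = √(T + (-2 + (⅓)*(-1) + T/3)) = √(T + (-2 - ⅓ + T/3)) = √(T + (-7/3 + T/3)) = √(-7/3 + 4*T/3))
(31736 + 20159) + 1/(J(-59) - 25820) = (31736 + 20159) + 1/(√(-21 + 12*(-59))/3 - 25820) = 51895 + 1/(√(-21 - 708)/3 - 25820) = 51895 + 1/(√(-729)/3 - 25820) = 51895 + 1/((27*I)/3 - 25820) = 51895 + 1/(9*I - 25820) = 51895 + 1/(-25820 + 9*I) = 51895 + (-25820 - 9*I)/666672481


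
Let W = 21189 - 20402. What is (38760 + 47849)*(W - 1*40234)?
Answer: -3416465223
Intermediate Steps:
W = 787
(38760 + 47849)*(W - 1*40234) = (38760 + 47849)*(787 - 1*40234) = 86609*(787 - 40234) = 86609*(-39447) = -3416465223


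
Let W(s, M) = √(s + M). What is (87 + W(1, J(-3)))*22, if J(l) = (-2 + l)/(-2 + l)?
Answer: 1914 + 22*√2 ≈ 1945.1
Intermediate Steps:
J(l) = 1
W(s, M) = √(M + s)
(87 + W(1, J(-3)))*22 = (87 + √(1 + 1))*22 = (87 + √2)*22 = 1914 + 22*√2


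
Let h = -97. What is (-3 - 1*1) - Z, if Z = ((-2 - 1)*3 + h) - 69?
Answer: 171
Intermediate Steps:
Z = -175 (Z = ((-2 - 1)*3 - 97) - 69 = (-3*3 - 97) - 69 = (-9 - 97) - 69 = -106 - 69 = -175)
(-3 - 1*1) - Z = (-3 - 1*1) - 1*(-175) = (-3 - 1) + 175 = -4 + 175 = 171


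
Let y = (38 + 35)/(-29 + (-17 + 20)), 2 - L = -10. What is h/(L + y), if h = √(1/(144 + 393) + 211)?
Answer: 52*√15211599/128343 ≈ 1.5802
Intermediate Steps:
L = 12 (L = 2 - 1*(-10) = 2 + 10 = 12)
y = -73/26 (y = 73/(-29 + 3) = 73/(-26) = 73*(-1/26) = -73/26 ≈ -2.8077)
h = 2*√15211599/537 (h = √(1/537 + 211) = √(113308/537) = 2*√15211599/537 ≈ 14.526)
h/(L + y) = (2*√15211599/537)/(12 - 73/26) = (2*√15211599/537)/(239/26) = 26*(2*√15211599/537)/239 = 52*√15211599/128343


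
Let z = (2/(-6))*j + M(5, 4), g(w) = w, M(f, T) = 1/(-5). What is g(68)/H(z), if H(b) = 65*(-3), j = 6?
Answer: -68/195 ≈ -0.34872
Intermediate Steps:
M(f, T) = -⅕
z = -11/5 (z = (2/(-6))*6 - ⅕ = (2*(-⅙))*6 - ⅕ = -⅓*6 - ⅕ = -2 - ⅕ = -11/5 ≈ -2.2000)
H(b) = -195
g(68)/H(z) = 68/(-195) = 68*(-1/195) = -68/195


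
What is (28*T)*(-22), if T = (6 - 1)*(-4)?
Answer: 12320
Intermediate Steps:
T = -20 (T = 5*(-4) = -20)
(28*T)*(-22) = (28*(-20))*(-22) = -560*(-22) = 12320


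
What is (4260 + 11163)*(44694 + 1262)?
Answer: 708779388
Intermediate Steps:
(4260 + 11163)*(44694 + 1262) = 15423*45956 = 708779388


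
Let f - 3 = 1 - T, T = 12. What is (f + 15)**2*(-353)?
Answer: -17297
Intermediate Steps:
f = -8 (f = 3 + (1 - 1*12) = 3 + (1 - 12) = 3 - 11 = -8)
(f + 15)**2*(-353) = (-8 + 15)**2*(-353) = 7**2*(-353) = 49*(-353) = -17297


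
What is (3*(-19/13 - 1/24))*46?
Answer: -10787/52 ≈ -207.44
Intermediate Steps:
(3*(-19/13 - 1/24))*46 = (3*(-469/312))*46 = -469/104*46 = -10787/52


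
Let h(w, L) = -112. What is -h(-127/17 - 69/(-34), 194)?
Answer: 112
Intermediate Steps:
-h(-127/17 - 69/(-34), 194) = -1*(-112) = 112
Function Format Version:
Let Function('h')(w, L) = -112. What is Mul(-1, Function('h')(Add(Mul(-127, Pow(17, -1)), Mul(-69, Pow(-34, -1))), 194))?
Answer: 112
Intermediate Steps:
Mul(-1, Function('h')(Add(Mul(-127, Pow(17, -1)), Mul(-69, Pow(-34, -1))), 194)) = Mul(-1, -112) = 112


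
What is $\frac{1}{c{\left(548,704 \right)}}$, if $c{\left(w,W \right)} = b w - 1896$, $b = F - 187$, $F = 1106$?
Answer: $\frac{1}{501716} \approx 1.9932 \cdot 10^{-6}$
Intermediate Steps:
$b = 919$ ($b = 1106 - 187 = 919$)
$c{\left(w,W \right)} = -1896 + 919 w$ ($c{\left(w,W \right)} = 919 w - 1896 = -1896 + 919 w$)
$\frac{1}{c{\left(548,704 \right)}} = \frac{1}{-1896 + 919 \cdot 548} = \frac{1}{-1896 + 503612} = \frac{1}{501716}$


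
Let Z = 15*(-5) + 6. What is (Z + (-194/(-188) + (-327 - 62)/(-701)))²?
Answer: 19732456747129/4342019236 ≈ 4544.5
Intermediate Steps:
Z = -69 (Z = -75 + 6 = -69)
(Z + (-194/(-188) + (-327 - 62)/(-701)))² = (-69 + (-194/(-188) + (-327 - 62)/(-701)))² = (-69 + (-194*(-1/188) - 389*(-1/701)))² = (-69 + (97/94 + 389/701))² = (-69 + 104563/65894)² = (-4442123/65894)² = 19732456747129/4342019236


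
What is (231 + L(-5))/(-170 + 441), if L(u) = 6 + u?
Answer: 232/271 ≈ 0.85609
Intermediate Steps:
(231 + L(-5))/(-170 + 441) = (231 + (6 - 5))/(-170 + 441) = (231 + 1)/271 = 232*(1/271) = 232/271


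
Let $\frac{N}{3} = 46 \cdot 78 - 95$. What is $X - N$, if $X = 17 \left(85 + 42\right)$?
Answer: $-8320$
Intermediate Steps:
$X = 2159$ ($X = 17 \cdot 127 = 2159$)
$N = 10479$ ($N = 3 \left(46 \cdot 78 - 95\right) = 3 \left(3588 - 95\right) = 3 \cdot 3493 = 10479$)
$X - N = 2159 - 10479 = -8320$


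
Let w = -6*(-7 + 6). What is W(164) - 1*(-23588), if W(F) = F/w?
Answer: 70846/3 ≈ 23615.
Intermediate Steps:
w = 6 (w = -6*(-1) = 6)
W(F) = F/6
W(164) - 1*(-23588) = (⅙)*164 - 1*(-23588) = 82/3 + 23588 = 70846/3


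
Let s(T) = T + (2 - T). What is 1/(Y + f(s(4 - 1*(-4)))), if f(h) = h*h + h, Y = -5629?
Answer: -1/5623 ≈ -0.00017784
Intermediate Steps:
s(T) = 2
f(h) = h + h² (f(h) = h² + h = h + h²)
1/(Y + f(s(4 - 1*(-4)))) = 1/(-5629 + 2*(1 + 2)) = 1/(-5629 + 2*3) = 1/(-5629 + 6) = 1/(-5623) = -1/5623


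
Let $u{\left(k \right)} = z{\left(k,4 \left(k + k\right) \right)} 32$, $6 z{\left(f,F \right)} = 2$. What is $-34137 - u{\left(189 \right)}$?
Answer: $- \frac{102443}{3} \approx -34148.0$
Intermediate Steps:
$z{\left(f,F \right)} = \frac{1}{3}$ ($z{\left(f,F \right)} = \frac{1}{6} \cdot 2 = \frac{1}{3}$)
$u{\left(k \right)} = \frac{32}{3}$ ($u{\left(k \right)} = \frac{1}{3} \cdot 32 = \frac{32}{3}$)
$-34137 - u{\left(189 \right)} = -34137 - \frac{32}{3} = - \frac{102443}{3}$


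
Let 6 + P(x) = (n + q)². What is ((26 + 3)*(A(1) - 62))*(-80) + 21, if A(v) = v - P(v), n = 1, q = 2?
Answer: 148501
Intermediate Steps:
P(x) = 3 (P(x) = -6 + (1 + 2)² = -6 + 3² = -6 + 9 = 3)
A(v) = -3 + v (A(v) = v - 1*3 = v - 3 = -3 + v)
((26 + 3)*(A(1) - 62))*(-80) + 21 = ((26 + 3)*((-3 + 1) - 62))*(-80) + 21 = (29*(-2 - 62))*(-80) + 21 = (29*(-64))*(-80) + 21 = -1856*(-80) + 21 = 148480 + 21 = 148501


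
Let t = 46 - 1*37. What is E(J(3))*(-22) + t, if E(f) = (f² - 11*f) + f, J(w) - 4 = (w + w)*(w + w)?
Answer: -26391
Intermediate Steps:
J(w) = 4 + 4*w² (J(w) = 4 + (w + w)*(w + w) = 4 + (2*w)*(2*w) = 4 + 4*w²)
E(f) = f² - 10*f
t = 9 (t = 46 - 37 = 9)
E(J(3))*(-22) + t = ((4 + 4*3²)*(-10 + (4 + 4*3²)))*(-22) + 9 = ((4 + 4*9)*(-10 + (4 + 4*9)))*(-22) + 9 = ((4 + 36)*(-10 + (4 + 36)))*(-22) + 9 = (40*(-10 + 40))*(-22) + 9 = (40*30)*(-22) + 9 = 1200*(-22) + 9 = -26400 + 9 = -26391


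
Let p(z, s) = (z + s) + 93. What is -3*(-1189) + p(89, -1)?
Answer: 3748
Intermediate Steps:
p(z, s) = 93 + s + z (p(z, s) = (s + z) + 93 = 93 + s + z)
-3*(-1189) + p(89, -1) = -3*(-1189) + (93 - 1 + 89) = 3567 + 181 = 3748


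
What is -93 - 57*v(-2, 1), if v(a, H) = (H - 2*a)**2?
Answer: -1518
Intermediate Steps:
-93 - 57*v(-2, 1) = -93 - 57*(1 - 2*(-2))**2 = -93 - 57*(1 + 4)**2 = -93 - 57*5**2 = -93 - 57*25 = -93 - 1425 = -1518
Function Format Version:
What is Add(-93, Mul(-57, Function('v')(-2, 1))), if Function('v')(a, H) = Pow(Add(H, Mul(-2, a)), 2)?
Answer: -1518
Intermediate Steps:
Add(-93, Mul(-57, Function('v')(-2, 1))) = Add(-93, Mul(-57, Pow(Add(1, Mul(-2, -2)), 2))) = Add(-93, Mul(-57, Pow(Add(1, 4), 2))) = Add(-93, Mul(-57, Pow(5, 2))) = Add(-93, Mul(-57, 25)) = Add(-93, -1425) = -1518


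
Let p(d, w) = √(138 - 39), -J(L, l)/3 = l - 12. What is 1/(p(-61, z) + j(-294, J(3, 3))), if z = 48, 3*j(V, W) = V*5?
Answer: -490/240001 - 3*√11/240001 ≈ -0.0020831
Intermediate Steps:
J(L, l) = 36 - 3*l (J(L, l) = -3*(l - 12) = -3*(-12 + l) = 36 - 3*l)
j(V, W) = 5*V/3 (j(V, W) = (V*5)/3 = (5*V)/3 = 5*V/3)
p(d, w) = 3*√11 (p(d, w) = √99 = 3*√11)
1/(p(-61, z) + j(-294, J(3, 3))) = 1/(3*√11 + (5/3)*(-294)) = 1/(3*√11 - 490) = 1/(-490 + 3*√11)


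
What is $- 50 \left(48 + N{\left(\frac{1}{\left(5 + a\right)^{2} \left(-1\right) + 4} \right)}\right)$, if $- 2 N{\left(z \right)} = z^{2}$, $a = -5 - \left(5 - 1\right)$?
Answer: $- \frac{345575}{144} \approx -2399.8$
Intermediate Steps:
$a = -9$ ($a = -5 - \left(5 - 1\right) = -5 - 4 = -9$)
$N{\left(z \right)} = - \frac{z^{2}}{2}$
$- 50 \left(48 + N{\left(\frac{1}{\left(5 + a\right)^{2} \left(-1\right) + 4} \right)}\right) = - 50 \left(48 - \frac{\left(\frac{1}{\left(5 - 9\right)^{2} \left(-1\right) + 4}\right)^{2}}{2}\right) = - 50 \left(48 - \frac{\left(\frac{1}{\left(-4\right)^{2} \left(-1\right) + 4}\right)^{2}}{2}\right) = - 50 \left(48 - \frac{\left(\frac{1}{16 \left(-1\right) + 4}\right)^{2}}{2}\right) = - 50 \left(48 - \frac{\left(\frac{1}{-16 + 4}\right)^{2}}{2}\right) = - 50 \left(48 - \frac{\left(\frac{1}{-12}\right)^{2}}{2}\right) = - 50 \left(48 - \frac{\left(- \frac{1}{12}\right)^{2}}{2}\right) = - 50 \left(48 - \frac{1}{288}\right) = \left(-50\right) \frac{13823}{288} = - \frac{345575}{144}$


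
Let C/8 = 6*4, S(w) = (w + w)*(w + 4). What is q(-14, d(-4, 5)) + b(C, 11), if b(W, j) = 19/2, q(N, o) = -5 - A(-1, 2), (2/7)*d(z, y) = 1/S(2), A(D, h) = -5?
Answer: 19/2 ≈ 9.5000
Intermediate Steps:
S(w) = 2*w*(4 + w) (S(w) = (2*w)*(4 + w) = 2*w*(4 + w))
C = 192 (C = 8*(6*4) = 8*24 = 192)
d(z, y) = 7/48 (d(z, y) = 7/(2*((2*2*(4 + 2)))) = 7/(2*((2*2*6))) = (7/2)/24 = (7/2)*(1/24) = 7/48)
q(N, o) = 0 (q(N, o) = -5 - 1*(-5) = -5 + 5 = 0)
b(W, j) = 19/2 (b(W, j) = 19*(½) = 19/2)
q(-14, d(-4, 5)) + b(C, 11) = 0 + 19/2 = 19/2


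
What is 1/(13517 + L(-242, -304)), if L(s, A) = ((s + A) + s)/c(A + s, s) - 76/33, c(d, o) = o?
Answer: 363/4907017 ≈ 7.3976e-5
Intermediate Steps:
L(s, A) = -76/33 + (A + 2*s)/s (L(s, A) = ((s + A) + s)/s - 76/33 = ((A + s) + s)/s - 76*1/33 = (A + 2*s)/s - 76/33 = -76/33 + (A + 2*s)/s)
1/(13517 + L(-242, -304)) = 1/(13517 + (-10/33 - 304/(-242))) = 1/(13517 + (-10/33 - 304*(-1/242))) = 1/(13517 + (-10/33 + 152/121)) = 1/(13517 + 346/363) = 1/(4907017/363) = 363/4907017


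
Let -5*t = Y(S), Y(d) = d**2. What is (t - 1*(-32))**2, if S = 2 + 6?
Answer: 9216/25 ≈ 368.64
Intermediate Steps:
S = 8
t = -64/5 (t = -1/5*8**2 = -1/5*64 = -64/5 ≈ -12.800)
(t - 1*(-32))**2 = (-64/5 - 1*(-32))**2 = (-64/5 + 32)**2 = (96/5)**2 = 9216/25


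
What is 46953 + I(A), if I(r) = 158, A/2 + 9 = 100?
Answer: 47111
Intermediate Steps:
A = 182 (A = -18 + 2*100 = -18 + 200 = 182)
46953 + I(A) = 46953 + 158 = 47111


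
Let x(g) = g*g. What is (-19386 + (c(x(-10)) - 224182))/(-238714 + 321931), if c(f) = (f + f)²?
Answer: -67856/27739 ≈ -2.4462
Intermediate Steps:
x(g) = g²
c(f) = 4*f² (c(f) = (2*f)² = 4*f²)
(-19386 + (c(x(-10)) - 224182))/(-238714 + 321931) = (-19386 + (4*((-10)²)² - 224182))/(-238714 + 321931) = (-19386 + (4*100² - 224182))/83217 = (-19386 + (4*10000 - 224182))*(1/83217) = (-19386 + (40000 - 224182))*(1/83217) = (-19386 - 184182)*(1/83217) = -203568*1/83217 = -67856/27739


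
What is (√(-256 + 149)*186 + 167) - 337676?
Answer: -337509 + 186*I*√107 ≈ -3.3751e+5 + 1924.0*I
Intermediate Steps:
(√(-256 + 149)*186 + 167) - 337676 = (√(-107)*186 + 167) - 337676 = ((I*√107)*186 + 167) - 337676 = (186*I*√107 + 167) - 337676 = (167 + 186*I*√107) - 337676 = -337509 + 186*I*√107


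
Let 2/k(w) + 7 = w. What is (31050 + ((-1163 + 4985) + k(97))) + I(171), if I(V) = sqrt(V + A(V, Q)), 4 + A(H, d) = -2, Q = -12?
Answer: 1569241/45 + sqrt(165) ≈ 34885.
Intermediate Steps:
k(w) = 2/(-7 + w)
A(H, d) = -6 (A(H, d) = -4 - 2 = -6)
I(V) = sqrt(-6 + V) (I(V) = sqrt(V - 6) = sqrt(-6 + V))
(31050 + ((-1163 + 4985) + k(97))) + I(171) = (31050 + ((-1163 + 4985) + 2/(-7 + 97))) + sqrt(-6 + 171) = (31050 + (3822 + 2/90)) + sqrt(165) = (31050 + (3822 + 2*(1/90))) + sqrt(165) = (31050 + (3822 + 1/45)) + sqrt(165) = (31050 + 171991/45) + sqrt(165) = 1569241/45 + sqrt(165)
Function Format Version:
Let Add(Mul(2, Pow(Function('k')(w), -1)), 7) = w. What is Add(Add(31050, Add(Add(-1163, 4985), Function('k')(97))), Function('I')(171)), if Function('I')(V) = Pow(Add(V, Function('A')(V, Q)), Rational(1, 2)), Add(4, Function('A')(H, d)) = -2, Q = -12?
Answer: Add(Rational(1569241, 45), Pow(165, Rational(1, 2))) ≈ 34885.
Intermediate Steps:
Function('k')(w) = Mul(2, Pow(Add(-7, w), -1))
Function('A')(H, d) = -6 (Function('A')(H, d) = Add(-4, -2) = -6)
Function('I')(V) = Pow(Add(-6, V), Rational(1, 2)) (Function('I')(V) = Pow(Add(V, -6), Rational(1, 2)) = Pow(Add(-6, V), Rational(1, 2)))
Add(Add(31050, Add(Add(-1163, 4985), Function('k')(97))), Function('I')(171)) = Add(Add(31050, Add(Add(-1163, 4985), Mul(2, Pow(Add(-7, 97), -1)))), Pow(Add(-6, 171), Rational(1, 2))) = Add(Add(31050, Add(3822, Mul(2, Pow(90, -1)))), Pow(165, Rational(1, 2))) = Add(Add(31050, Add(3822, Mul(2, Rational(1, 90)))), Pow(165, Rational(1, 2))) = Add(Add(31050, Add(3822, Rational(1, 45))), Pow(165, Rational(1, 2))) = Add(Add(31050, Rational(171991, 45)), Pow(165, Rational(1, 2))) = Add(Rational(1569241, 45), Pow(165, Rational(1, 2)))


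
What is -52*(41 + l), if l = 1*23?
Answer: -3328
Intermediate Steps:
l = 23
-52*(41 + l) = -52*(41 + 23) = -52*64 = -3328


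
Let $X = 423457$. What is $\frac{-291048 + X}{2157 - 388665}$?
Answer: $- \frac{132409}{386508} \approx -0.34258$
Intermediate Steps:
$\frac{-291048 + X}{2157 - 388665} = \frac{-291048 + 423457}{2157 - 388665} = \frac{132409}{-386508} = 132409 \left(- \frac{1}{386508}\right) = - \frac{132409}{386508}$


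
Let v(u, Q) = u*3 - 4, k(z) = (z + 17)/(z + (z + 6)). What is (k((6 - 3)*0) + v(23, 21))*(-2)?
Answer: -407/3 ≈ -135.67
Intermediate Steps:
k(z) = (17 + z)/(6 + 2*z) (k(z) = (17 + z)/(z + (6 + z)) = (17 + z)/(6 + 2*z))
v(u, Q) = -4 + 3*u (v(u, Q) = 3*u - 4 = -4 + 3*u)
(k((6 - 3)*0) + v(23, 21))*(-2) = ((17 + (6 - 3)*0)/(2*(3 + (6 - 3)*0)) + (-4 + 3*23))*(-2) = ((17 + 3*0)/(2*(3 + 3*0)) + (-4 + 69))*(-2) = ((17 + 0)/(2*(3 + 0)) + 65)*(-2) = ((½)*17/3 + 65)*(-2) = ((½)*(⅓)*17 + 65)*(-2) = (17/6 + 65)*(-2) = (407/6)*(-2) = -407/3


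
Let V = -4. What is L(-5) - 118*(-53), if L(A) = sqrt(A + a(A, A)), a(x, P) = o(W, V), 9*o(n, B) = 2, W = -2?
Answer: 6254 + I*sqrt(43)/3 ≈ 6254.0 + 2.1858*I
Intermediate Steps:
o(n, B) = 2/9 (o(n, B) = (1/9)*2 = 2/9)
a(x, P) = 2/9
L(A) = sqrt(2/9 + A) (L(A) = sqrt(A + 2/9) = sqrt(2/9 + A))
L(-5) - 118*(-53) = sqrt(2 + 9*(-5))/3 - 118*(-53) = sqrt(2 - 45)/3 + 6254 = sqrt(-43)/3 + 6254 = (I*sqrt(43))/3 + 6254 = I*sqrt(43)/3 + 6254 = 6254 + I*sqrt(43)/3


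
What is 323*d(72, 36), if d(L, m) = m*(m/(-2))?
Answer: -209304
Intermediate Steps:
d(L, m) = -m²/2 (d(L, m) = m*(m*(-½)) = m*(-m/2) = -m²/2)
323*d(72, 36) = 323*(-½*36²) = 323*(-½*1296) = 323*(-648) = -209304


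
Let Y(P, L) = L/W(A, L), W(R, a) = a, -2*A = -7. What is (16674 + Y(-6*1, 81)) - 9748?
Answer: 6927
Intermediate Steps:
A = 7/2 (A = -1/2*(-7) = 7/2 ≈ 3.5000)
Y(P, L) = 1 (Y(P, L) = L/L = 1)
(16674 + Y(-6*1, 81)) - 9748 = (16674 + 1) - 9748 = 16675 - 9748 = 6927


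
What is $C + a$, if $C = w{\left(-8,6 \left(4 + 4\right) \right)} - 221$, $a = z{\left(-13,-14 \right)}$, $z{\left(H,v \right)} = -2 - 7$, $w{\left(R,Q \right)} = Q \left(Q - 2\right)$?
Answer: $1978$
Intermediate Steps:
$w{\left(R,Q \right)} = Q \left(-2 + Q\right)$
$z{\left(H,v \right)} = -9$ ($z{\left(H,v \right)} = -2 - 7 = -9$)
$a = -9$
$C = 1987$ ($C = 6 \left(4 + 4\right) \left(-2 + 6 \left(4 + 4\right)\right) - 221 = 6 \cdot 8 \left(-2 + 6 \cdot 8\right) - 221 = 48 \left(-2 + 48\right) - 221 = 48 \cdot 46 - 221 = 2208 - 221 = 1987$)
$C + a = 1987 - 9 = 1978$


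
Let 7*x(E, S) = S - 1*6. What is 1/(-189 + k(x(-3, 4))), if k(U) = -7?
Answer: -1/196 ≈ -0.0051020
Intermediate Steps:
x(E, S) = -6/7 + S/7 (x(E, S) = (S - 1*6)/7 = (S - 6)/7 = (-6 + S)/7 = -6/7 + S/7)
1/(-189 + k(x(-3, 4))) = 1/(-189 - 7) = 1/(-196) = -1/196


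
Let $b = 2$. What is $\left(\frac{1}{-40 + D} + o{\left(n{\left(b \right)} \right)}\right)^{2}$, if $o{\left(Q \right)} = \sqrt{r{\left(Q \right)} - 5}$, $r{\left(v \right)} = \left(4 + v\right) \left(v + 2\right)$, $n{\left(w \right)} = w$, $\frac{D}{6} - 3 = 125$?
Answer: $\frac{10069697}{529984} + \frac{\sqrt{19}}{364} \approx 19.012$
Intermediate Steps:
$D = 768$ ($D = 18 + 6 \cdot 125 = 18 + 750 = 768$)
$r{\left(v \right)} = \left(2 + v\right) \left(4 + v\right)$ ($r{\left(v \right)} = \left(4 + v\right) \left(2 + v\right) = \left(2 + v\right) \left(4 + v\right)$)
$o{\left(Q \right)} = \sqrt{3 + Q^{2} + 6 Q}$ ($o{\left(Q \right)} = \sqrt{\left(8 + Q^{2} + 6 Q\right) - 5} = \sqrt{3 + Q^{2} + 6 Q}$)
$\left(\frac{1}{-40 + D} + o{\left(n{\left(b \right)} \right)}\right)^{2} = \left(\frac{1}{-40 + 768} + \sqrt{3 + 2^{2} + 6 \cdot 2}\right)^{2} = \left(\frac{1}{728} + \sqrt{3 + 4 + 12}\right)^{2} = \left(\frac{1}{728} + \sqrt{19}\right)^{2}$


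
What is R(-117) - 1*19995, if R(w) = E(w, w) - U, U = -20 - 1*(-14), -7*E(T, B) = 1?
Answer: -139924/7 ≈ -19989.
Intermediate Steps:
E(T, B) = -⅐ (E(T, B) = -⅐*1 = -⅐)
U = -6 (U = -20 + 14 = -6)
R(w) = 41/7 (R(w) = -⅐ - 1*(-6) = -⅐ + 6 = 41/7)
R(-117) - 1*19995 = 41/7 - 1*19995 = 41/7 - 19995 = -139924/7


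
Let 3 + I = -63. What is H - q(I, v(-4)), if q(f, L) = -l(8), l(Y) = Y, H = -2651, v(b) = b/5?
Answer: -2643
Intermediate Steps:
v(b) = b/5 (v(b) = b*(1/5) = b/5)
I = -66 (I = -3 - 63 = -66)
q(f, L) = -8 (q(f, L) = -1*8 = -8)
H - q(I, v(-4)) = -2651 - 1*(-8) = -2651 + 8 = -2643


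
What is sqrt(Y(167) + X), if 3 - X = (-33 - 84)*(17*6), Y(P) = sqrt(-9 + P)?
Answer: sqrt(11937 + sqrt(158)) ≈ 109.31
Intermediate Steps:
X = 11937 (X = 3 - (-33 - 84)*17*6 = 3 - (-117)*102 = 3 - 1*(-11934) = 3 + 11934 = 11937)
sqrt(Y(167) + X) = sqrt(sqrt(-9 + 167) + 11937) = sqrt(sqrt(158) + 11937) = sqrt(11937 + sqrt(158))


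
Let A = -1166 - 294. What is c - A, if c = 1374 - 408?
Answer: 2426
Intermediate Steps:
A = -1460
c = 966
c - A = 966 - 1*(-1460) = 966 + 1460 = 2426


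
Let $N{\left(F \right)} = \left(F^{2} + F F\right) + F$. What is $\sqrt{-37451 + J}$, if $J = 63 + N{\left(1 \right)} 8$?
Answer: $2 i \sqrt{9341} \approx 193.3 i$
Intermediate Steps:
$N{\left(F \right)} = F + 2 F^{2}$ ($N{\left(F \right)} = \left(F^{2} + F^{2}\right) + F = 2 F^{2} + F = F + 2 F^{2}$)
$J = 87$ ($J = 63 + 1 \left(1 + 2 \cdot 1\right) 8 = 63 + 1 \left(1 + 2\right) 8 = 63 + 1 \cdot 3 \cdot 8 = 63 + 3 \cdot 8 = 63 + 24 = 87$)
$\sqrt{-37451 + J} = \sqrt{-37451 + 87} = \sqrt{-37364} = 2 i \sqrt{9341}$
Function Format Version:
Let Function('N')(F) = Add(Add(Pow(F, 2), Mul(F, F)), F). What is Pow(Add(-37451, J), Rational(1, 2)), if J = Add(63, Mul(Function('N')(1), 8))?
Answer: Mul(2, I, Pow(9341, Rational(1, 2))) ≈ Mul(193.30, I)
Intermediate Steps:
Function('N')(F) = Add(F, Mul(2, Pow(F, 2))) (Function('N')(F) = Add(Add(Pow(F, 2), Pow(F, 2)), F) = Add(Mul(2, Pow(F, 2)), F) = Add(F, Mul(2, Pow(F, 2))))
J = 87 (J = Add(63, Mul(Mul(1, Add(1, Mul(2, 1))), 8)) = Add(63, Mul(Mul(1, Add(1, 2)), 8)) = Add(63, Mul(Mul(1, 3), 8)) = Add(63, Mul(3, 8)) = Add(63, 24) = 87)
Pow(Add(-37451, J), Rational(1, 2)) = Pow(Add(-37451, 87), Rational(1, 2)) = Pow(-37364, Rational(1, 2)) = Mul(2, I, Pow(9341, Rational(1, 2)))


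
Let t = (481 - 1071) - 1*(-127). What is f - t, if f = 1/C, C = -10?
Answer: 4629/10 ≈ 462.90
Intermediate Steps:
t = -463 (t = -590 + 127 = -463)
f = -⅒ (f = 1/(-10) = -⅒ ≈ -0.10000)
f - t = -⅒ - 1*(-463) = -⅒ + 463 = 4629/10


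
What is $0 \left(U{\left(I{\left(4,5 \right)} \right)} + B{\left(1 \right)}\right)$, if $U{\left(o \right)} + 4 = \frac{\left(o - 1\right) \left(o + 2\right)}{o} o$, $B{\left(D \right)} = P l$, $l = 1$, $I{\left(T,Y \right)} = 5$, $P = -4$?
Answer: $0$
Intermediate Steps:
$B{\left(D \right)} = -4$ ($B{\left(D \right)} = \left(-4\right) 1 = -4$)
$U{\left(o \right)} = -4 + \left(-1 + o\right) \left(2 + o\right)$ ($U{\left(o \right)} = -4 + \frac{\left(o - 1\right) \left(o + 2\right)}{o} o = -4 + \frac{\left(-1 + o\right) \left(2 + o\right)}{o} o = -4 + \left(-1 + o\right) \left(2 + o\right)$)
$0 \left(U{\left(I{\left(4,5 \right)} \right)} + B{\left(1 \right)}\right) = 0 \left(\left(-6 + 5 + 5^{2}\right) - 4\right) = 0 \left(\left(-6 + 5 + 25\right) - 4\right) = 0 \left(24 - 4\right) = 0 \cdot 20 = 0$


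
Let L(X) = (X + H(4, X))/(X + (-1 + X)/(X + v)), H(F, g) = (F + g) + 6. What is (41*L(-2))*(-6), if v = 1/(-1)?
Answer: 1476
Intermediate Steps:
v = -1
H(F, g) = 6 + F + g
L(X) = (10 + 2*X)/(1 + X) (L(X) = (X + (6 + 4 + X))/(X + (-1 + X)/(X - 1)) = (X + (10 + X))/(X + (-1 + X)/(-1 + X)) = (10 + 2*X)/(X + 1) = (10 + 2*X)/(1 + X))
(41*L(-2))*(-6) = (41*(2*(5 - 2)/(1 - 2)))*(-6) = (41*(2*3/(-1)))*(-6) = (41*(2*(-1)*3))*(-6) = (41*(-6))*(-6) = -246*(-6) = 1476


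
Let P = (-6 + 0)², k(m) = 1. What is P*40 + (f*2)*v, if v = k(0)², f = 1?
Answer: 1442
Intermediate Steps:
P = 36 (P = (-6)² = 36)
v = 1 (v = 1² = 1)
P*40 + (f*2)*v = 36*40 + (1*2)*1 = 1440 + 2*1 = 1440 + 2 = 1442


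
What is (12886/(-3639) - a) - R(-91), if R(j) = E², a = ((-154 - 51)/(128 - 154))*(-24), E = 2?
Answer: 8595194/47307 ≈ 181.69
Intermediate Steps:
a = -2460/13 (a = -205/(-26)*(-24) = -205*(-1/26)*(-24) = (205/26)*(-24) = -2460/13 ≈ -189.23)
R(j) = 4 (R(j) = 2² = 4)
(12886/(-3639) - a) - R(-91) = (12886/(-3639) - 1*(-2460/13)) - 1*4 = (12886*(-1/3639) + 2460/13) - 4 = (-12886/3639 + 2460/13) - 4 = 8784422/47307 - 4 = 8595194/47307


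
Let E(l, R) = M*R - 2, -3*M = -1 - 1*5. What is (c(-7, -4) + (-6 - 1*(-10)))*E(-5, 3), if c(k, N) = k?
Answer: -12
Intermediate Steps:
M = 2 (M = -(-1 - 1*5)/3 = -(-1 - 5)/3 = -1/3*(-6) = 2)
E(l, R) = -2 + 2*R (E(l, R) = 2*R - 2 = -2 + 2*R)
(c(-7, -4) + (-6 - 1*(-10)))*E(-5, 3) = (-7 + (-6 - 1*(-10)))*(-2 + 2*3) = (-7 + (-6 + 10))*(-2 + 6) = (-7 + 4)*4 = -3*4 = -12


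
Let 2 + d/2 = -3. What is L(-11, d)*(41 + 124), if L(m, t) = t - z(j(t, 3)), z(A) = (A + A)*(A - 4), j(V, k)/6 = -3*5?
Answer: -2793450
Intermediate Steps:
d = -10 (d = -4 + 2*(-3) = -4 - 6 = -10)
j(V, k) = -90 (j(V, k) = 6*(-3*5) = 6*(-15) = -90)
z(A) = 2*A*(-4 + A) (z(A) = (2*A)*(-4 + A) = 2*A*(-4 + A))
L(m, t) = -16920 + t (L(m, t) = t - 2*(-90)*(-4 - 90) = t - 2*(-90)*(-94) = t - 1*16920 = t - 16920 = -16920 + t)
L(-11, d)*(41 + 124) = (-16920 - 10)*(41 + 124) = -16930*165 = -2793450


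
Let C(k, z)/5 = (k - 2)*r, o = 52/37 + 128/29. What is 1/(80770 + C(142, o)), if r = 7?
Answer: 1/85670 ≈ 1.1673e-5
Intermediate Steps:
o = 6244/1073 (o = 52*(1/37) + 128*(1/29) = 52/37 + 128/29 = 6244/1073 ≈ 5.8192)
C(k, z) = -70 + 35*k (C(k, z) = 5*((k - 2)*7) = 5*((-2 + k)*7) = 5*(-14 + 7*k) = -70 + 35*k)
1/(80770 + C(142, o)) = 1/(80770 + (-70 + 35*142)) = 1/(80770 + (-70 + 4970)) = 1/(80770 + 4900) = 1/85670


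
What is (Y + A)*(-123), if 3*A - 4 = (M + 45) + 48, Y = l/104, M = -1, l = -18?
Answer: -203565/52 ≈ -3914.7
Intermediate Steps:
Y = -9/52 (Y = -18/104 = -18*1/104 = -9/52 ≈ -0.17308)
A = 32 (A = 4/3 + ((-1 + 45) + 48)/3 = 4/3 + (44 + 48)/3 = 4/3 + (⅓)*92 = 4/3 + 92/3 = 32)
(Y + A)*(-123) = (-9/52 + 32)*(-123) = (1655/52)*(-123) = -203565/52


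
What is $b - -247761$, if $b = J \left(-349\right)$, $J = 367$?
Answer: $119678$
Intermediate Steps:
$b = -128083$ ($b = 367 \left(-349\right) = -128083$)
$b - -247761 = -128083 - -247761 = -128083 + 247761 = 119678$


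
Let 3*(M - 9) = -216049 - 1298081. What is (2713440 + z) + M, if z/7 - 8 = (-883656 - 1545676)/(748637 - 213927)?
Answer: 590523884563/267355 ≈ 2.2088e+6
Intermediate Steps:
z = 6469218/267355 (z = 56 + 7*((-883656 - 1545676)/(748637 - 213927)) = 56 + 7*(-2429332/534710) = 56 + 7*(-2429332*1/534710) = 56 + 7*(-1214666/267355) = 56 - 8502662/267355 = 6469218/267355 ≈ 24.197)
M = -504701 (M = 9 + (-216049 - 1298081)/3 = 9 + (⅓)*(-1514130) = 9 - 504710 = -504701)
(2713440 + z) + M = (2713440 + 6469218/267355) - 504701 = 725458220418/267355 - 504701 = 590523884563/267355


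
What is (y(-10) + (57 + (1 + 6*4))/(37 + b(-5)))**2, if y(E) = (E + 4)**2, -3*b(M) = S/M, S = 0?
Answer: 1999396/1369 ≈ 1460.5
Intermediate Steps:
b(M) = 0 (b(M) = -0/M = -1/3*0 = 0)
y(E) = (4 + E)**2
(y(-10) + (57 + (1 + 6*4))/(37 + b(-5)))**2 = ((4 - 10)**2 + (57 + (1 + 6*4))/(37 + 0))**2 = ((-6)**2 + (57 + (1 + 24))/37)**2 = (36 + (57 + 25)*(1/37))**2 = (36 + 82*(1/37))**2 = (36 + 82/37)**2 = (1414/37)**2 = 1999396/1369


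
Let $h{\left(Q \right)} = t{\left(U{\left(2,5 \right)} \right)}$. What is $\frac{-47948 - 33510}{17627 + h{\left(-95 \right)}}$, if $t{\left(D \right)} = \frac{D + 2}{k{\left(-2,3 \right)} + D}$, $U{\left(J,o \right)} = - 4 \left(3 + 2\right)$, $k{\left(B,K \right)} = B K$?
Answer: $- \frac{529477}{114580} \approx -4.621$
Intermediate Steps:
$U{\left(J,o \right)} = -20$ ($U{\left(J,o \right)} = \left(-4\right) 5 = -20$)
$t{\left(D \right)} = \frac{2 + D}{-6 + D}$ ($t{\left(D \right)} = \frac{D + 2}{\left(-2\right) 3 + D} = \frac{2 + D}{-6 + D}$)
$h{\left(Q \right)} = \frac{9}{13}$ ($h{\left(Q \right)} = \frac{2 - 20}{-6 - 20} = \frac{1}{-26} \left(-18\right) = \left(- \frac{1}{26}\right) \left(-18\right) = \frac{9}{13}$)
$\frac{-47948 - 33510}{17627 + h{\left(-95 \right)}} = \frac{-47948 - 33510}{17627 + \frac{9}{13}} = - \frac{81458}{\frac{229160}{13}} = \left(-81458\right) \frac{13}{229160} = - \frac{529477}{114580}$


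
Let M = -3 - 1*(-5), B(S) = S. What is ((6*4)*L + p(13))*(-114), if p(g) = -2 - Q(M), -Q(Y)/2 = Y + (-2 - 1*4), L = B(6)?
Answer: -15276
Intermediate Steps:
M = 2 (M = -3 + 5 = 2)
L = 6
Q(Y) = 12 - 2*Y (Q(Y) = -2*(Y + (-2 - 1*4)) = -2*(Y + (-2 - 4)) = -2*(Y - 6) = -2*(-6 + Y) = 12 - 2*Y)
p(g) = -10 (p(g) = -2 - (12 - 2*2) = -2 - (12 - 4) = -2 - 1*8 = -2 - 8 = -10)
((6*4)*L + p(13))*(-114) = ((6*4)*6 - 10)*(-114) = (24*6 - 10)*(-114) = (144 - 10)*(-114) = 134*(-114) = -15276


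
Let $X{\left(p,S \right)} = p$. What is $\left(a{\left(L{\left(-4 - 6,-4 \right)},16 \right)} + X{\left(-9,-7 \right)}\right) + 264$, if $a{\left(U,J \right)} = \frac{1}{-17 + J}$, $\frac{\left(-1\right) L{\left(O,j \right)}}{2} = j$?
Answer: $254$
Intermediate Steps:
$L{\left(O,j \right)} = - 2 j$
$\left(a{\left(L{\left(-4 - 6,-4 \right)},16 \right)} + X{\left(-9,-7 \right)}\right) + 264 = \left(\frac{1}{-17 + 16} - 9\right) + 264 = \left(\frac{1}{-1} - 9\right) + 264 = \left(-1 - 9\right) + 264 = -10 + 264 = 254$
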